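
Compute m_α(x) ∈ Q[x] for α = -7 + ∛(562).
m_α(x) = x^3 + 21x^2 + 147x - 219

Set β = α + 7 = ∛(562), so β^3 = 562. Then (α + 7)^3 - 562 = 0, i.e. α is a root of g(x) = (x + 7)^3 - 562 = x^3 + 21x^2 + 147x - 219. Since g(x) = h(x + 7) where h(x) = x^3 - 562, and h is irreducible over Q (because 562 is not a perfect cube, so h has no rational root, and a monic cubic with no rational root is irreducible), g is also irreducible (irreducibility is preserved under the substitution x → x + 7). Hence m_α(x) = x^3 + 21x^2 + 147x - 219.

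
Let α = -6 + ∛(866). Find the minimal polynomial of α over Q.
m_α(x) = x^3 + 18x^2 + 108x - 650

Set β = α + 6 = ∛(866), so β^3 = 866. Then (α + 6)^3 - 866 = 0, i.e. α is a root of g(x) = (x + 6)^3 - 866 = x^3 + 18x^2 + 108x - 650. Since g(x) = h(x + 6) where h(x) = x^3 - 866, and h is irreducible over Q (because 866 is not a perfect cube, so h has no rational root, and a monic cubic with no rational root is irreducible), g is also irreducible (irreducibility is preserved under the substitution x → x + 6). Hence m_α(x) = x^3 + 18x^2 + 108x - 650.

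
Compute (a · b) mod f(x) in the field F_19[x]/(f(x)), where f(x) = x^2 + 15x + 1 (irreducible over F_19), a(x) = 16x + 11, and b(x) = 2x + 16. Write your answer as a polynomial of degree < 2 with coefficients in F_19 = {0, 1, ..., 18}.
a · b ≡ 7x + 11 (mod f(x))

Multiply in F_19[x]: a(x)·b(x) = (16x + 11)·(2x + 16) = 13x^2 + 12x + 5. This has degree ≥ 2, so divide by f(x) over F_19: 13x^2 + 12x + 5 = (13)·(x^2 + 15x + 1) + (7x + 11). Hence a·b ≡ 7x + 11 (mod f). (F_19[x]/(f) is a field with 19^2 = 361 elements since f is irreducible of degree 2.)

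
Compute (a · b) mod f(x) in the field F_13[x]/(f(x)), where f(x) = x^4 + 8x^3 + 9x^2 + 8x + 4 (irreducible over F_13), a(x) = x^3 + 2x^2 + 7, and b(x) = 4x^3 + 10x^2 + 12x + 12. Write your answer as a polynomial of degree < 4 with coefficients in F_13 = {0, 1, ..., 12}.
a · b ≡ 9x^3 + 11x^2 + 4x + 3 (mod f(x))

Multiply in F_13[x]: a(x)·b(x) = (x^3 + 2x^2 + 7)·(4x^3 + 10x^2 + 12x + 12) = 4x^6 + 5x^5 + 6x^4 + 12x^3 + 3x^2 + 6x + 6. This has degree ≥ 4, so divide by f(x) over F_13: 4x^6 + 5x^5 + 6x^4 + 12x^3 + 3x^2 + 6x + 6 = (4x^2 + 12x + 4)·(x^4 + 8x^3 + 9x^2 + 8x + 4) + (9x^3 + 11x^2 + 4x + 3). Hence a·b ≡ 9x^3 + 11x^2 + 4x + 3 (mod f). (F_13[x]/(f) is a field with 13^4 = 28561 elements since f is irreducible of degree 4.)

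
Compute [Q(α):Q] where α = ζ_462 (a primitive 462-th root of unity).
[Q(α):Q] = 120

The minimal polynomial of ζ_462 over Q is the 462-th cyclotomic polynomial Φ_462(x), which is irreducible over Q and has degree φ(462) = 120. Hence [Q(α):Q] = φ(462) = 120.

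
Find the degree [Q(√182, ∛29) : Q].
[Q(√182, ∛29) : Q] = 6

Let L = Q(√182, ∛29). Since Q(√182) ⊂ L and [Q(√182):Q] = 2, the tower law gives 2 | [L:Q]. Likewise Q(∛29) ⊂ L with [Q(∛29):Q] = 3 (because 29 is not a perfect cube), so 3 | [L:Q]. As gcd(2,3) = 1, [L:Q] is divisible by 6. Conversely L is generated over Q by √182 and ∛29, so [L:Q] ≤ 2·3 = 6. Therefore [Q(√182, ∛29) : Q] = 6.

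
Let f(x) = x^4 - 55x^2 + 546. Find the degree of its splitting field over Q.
[K : Q] = 4

Solving the quadratic in x^2: x^2 = (55 ± √(55^2 - 4·546))/2 = (55 ± √841)/2 = (55 ± 29)/2, giving x^2 = 42 or x^2 = 13. So f(x) = (x^2 - 42)(x^2 - 13) and the roots of f are ±√42, ±√13. Hence the splitting field is K = Q(√42, √13). Since 42 and 13 are distinct squarefree integers > 1, their product 546 is not a perfect square, so √13 ∉ Q(√42). By the tower law [K:Q] = [Q(√42,√13):Q(√42)] · [Q(√42):Q] = 2 · 2 = 4.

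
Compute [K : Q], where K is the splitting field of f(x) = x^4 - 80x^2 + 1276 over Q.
[K : Q] = 4

Solving the quadratic in x^2: x^2 = (80 ± √(80^2 - 4·1276))/2 = (80 ± √1296)/2 = (80 ± 36)/2, giving x^2 = 58 or x^2 = 22. So f(x) = (x^2 - 58)(x^2 - 22) and the roots of f are ±√58, ±√22. Hence the splitting field is K = Q(√58, √22). Since 58 and 22 are distinct squarefree integers > 1, their product 1276 is not a perfect square, so √22 ∉ Q(√58). By the tower law [K:Q] = [Q(√58,√22):Q(√58)] · [Q(√58):Q] = 2 · 2 = 4.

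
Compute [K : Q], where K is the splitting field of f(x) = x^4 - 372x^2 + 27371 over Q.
[K : Q] = 4

Solving the quadratic in x^2: x^2 = (372 ± √(372^2 - 4·27371))/2 = (372 ± √28900)/2 = (372 ± 170)/2, giving x^2 = 101 or x^2 = 271. So f(x) = (x^2 - 101)(x^2 - 271) and the roots of f are ±√101, ±√271. Hence the splitting field is K = Q(√101, √271). Since 101 and 271 are distinct squarefree integers > 1, their product 27371 is not a perfect square, so √271 ∉ Q(√101). By the tower law [K:Q] = [Q(√101,√271):Q(√101)] · [Q(√101):Q] = 2 · 2 = 4.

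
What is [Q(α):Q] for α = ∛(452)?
[Q(α):Q] = 3

The minimal polynomial of α is x^3 - 452, irreducible over Q since 452 is not a perfect cube (so x^3 - 452 has no rational root). Hence [Q(α):Q] = deg(m_α) = 3.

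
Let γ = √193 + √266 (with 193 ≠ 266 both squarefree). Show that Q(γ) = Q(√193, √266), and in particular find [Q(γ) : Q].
[Q(γ) : Q] = 4 (equivalently, Q(γ) = Q(√193, √266))

Obviously Q(γ) ⊆ Q(√193, √266), and [Q(√193, √266):Q] = 4 (since 193, 266 are distinct squarefree integers > 1 with 51338 not a perfect square). To show equality we compute the minimal polynomial of γ. From γ = √193 + √266: γ^2 = 193 + 2√(51338) + 266 = 459 + 2√(51338), so γ^2 - 459 = 2√(51338); squaring, (γ^2 - 459)^2 = 4·51338, i.e. γ^4 - 918γ^2 + 210681 - 205352 = 0, i.e. γ^4 - 918γ^2 + 5329 = 0. So γ is a root of x^4 - 918x^2 + 5329. This polynomial is irreducible over Q: it has no rational root (each ±√193 ± √266 is irrational), and any factorization into two quadratics over Q would force √(51338) ∈ Q (pairing opposite roots) or √193, √266 ∈ Q (other pairings), all impossible. Hence [Q(γ):Q] = 4 = [Q(√193, √266):Q], so Q(γ) = Q(√193, √266).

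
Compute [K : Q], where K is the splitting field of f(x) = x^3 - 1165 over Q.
[K : Q] = 6

The roots of x^3 - 1165 are ∛1165, ω∛1165, ω^2∛1165 where ω = e^(2πi/3) is a primitive cube root of unity, so K = Q(∛1165, ω). Now [Q(∛1165):Q] = 3 (since 1165 is not a perfect cube, x^3 - 1165 is irreducible) and [Q(ω):Q] = 2. Both 2 and 3 divide [K:Q], and [K:Q] ≤ 3·2 = 6, so [K:Q] = 6. (Equivalently: Q(∛1165) ⊂ R but ω ∉ R, so [K : Q(∛1165)] = 2.)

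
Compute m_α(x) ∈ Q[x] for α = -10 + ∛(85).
m_α(x) = x^3 + 30x^2 + 300x + 915

Set β = α + 10 = ∛(85), so β^3 = 85. Then (α + 10)^3 - 85 = 0, i.e. α is a root of g(x) = (x + 10)^3 - 85 = x^3 + 30x^2 + 300x + 915. Since g(x) = h(x + 10) where h(x) = x^3 - 85, and h is irreducible over Q (because 85 is not a perfect cube, so h has no rational root, and a monic cubic with no rational root is irreducible), g is also irreducible (irreducibility is preserved under the substitution x → x + 10). Hence m_α(x) = x^3 + 30x^2 + 300x + 915.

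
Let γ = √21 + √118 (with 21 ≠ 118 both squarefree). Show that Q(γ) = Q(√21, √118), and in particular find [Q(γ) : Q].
[Q(γ) : Q] = 4 (equivalently, Q(γ) = Q(√21, √118))

Obviously Q(γ) ⊆ Q(√21, √118), and [Q(√21, √118):Q] = 4 (since 21, 118 are distinct squarefree integers > 1 with 2478 not a perfect square). To show equality we compute the minimal polynomial of γ. From γ = √21 + √118: γ^2 = 21 + 2√(2478) + 118 = 139 + 2√(2478), so γ^2 - 139 = 2√(2478); squaring, (γ^2 - 139)^2 = 4·2478, i.e. γ^4 - 278γ^2 + 19321 - 9912 = 0, i.e. γ^4 - 278γ^2 + 9409 = 0. So γ is a root of x^4 - 278x^2 + 9409. This polynomial is irreducible over Q: it has no rational root (each ±√21 ± √118 is irrational), and any factorization into two quadratics over Q would force √(2478) ∈ Q (pairing opposite roots) or √21, √118 ∈ Q (other pairings), all impossible. Hence [Q(γ):Q] = 4 = [Q(√21, √118):Q], so Q(γ) = Q(√21, √118).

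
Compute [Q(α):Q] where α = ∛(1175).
[Q(α):Q] = 3

The minimal polynomial of α is x^3 - 1175, irreducible over Q since 1175 is not a perfect cube (so x^3 - 1175 has no rational root). Hence [Q(α):Q] = deg(m_α) = 3.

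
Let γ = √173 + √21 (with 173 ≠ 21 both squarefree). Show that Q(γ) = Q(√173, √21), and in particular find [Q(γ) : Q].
[Q(γ) : Q] = 4 (equivalently, Q(γ) = Q(√173, √21))

Obviously Q(γ) ⊆ Q(√173, √21), and [Q(√173, √21):Q] = 4 (since 173, 21 are distinct squarefree integers > 1 with 3633 not a perfect square). To show equality we compute the minimal polynomial of γ. From γ = √173 + √21: γ^2 = 173 + 2√(3633) + 21 = 194 + 2√(3633), so γ^2 - 194 = 2√(3633); squaring, (γ^2 - 194)^2 = 4·3633, i.e. γ^4 - 388γ^2 + 37636 - 14532 = 0, i.e. γ^4 - 388γ^2 + 23104 = 0. So γ is a root of x^4 - 388x^2 + 23104. This polynomial is irreducible over Q: it has no rational root (each ±√173 ± √21 is irrational), and any factorization into two quadratics over Q would force √(3633) ∈ Q (pairing opposite roots) or √173, √21 ∈ Q (other pairings), all impossible. Hence [Q(γ):Q] = 4 = [Q(√173, √21):Q], so Q(γ) = Q(√173, √21).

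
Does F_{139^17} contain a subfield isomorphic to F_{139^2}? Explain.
No: F_{139^2} is not a subfield of F_{139^17}

F_{p^m} embeds in F_{p^n} iff m | n. Here 2 ∤ 17 (since 17 = 8·2 + 1 with remainder 1 ≠ 0), so F_{139^2} is not a subfield of F_{139^17}. Equivalently: if it were, the tower law would give 2 = [F_{139^2}:F_139] dividing [F_{139^17}:F_139] = 17, contradiction.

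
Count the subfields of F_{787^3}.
F_{787^3} has 2 subfields

The subfields of F_{p^n} are exactly the fields F_{p^d} for d | n (each is the fixed field of the unique index-d subgroup of Gal(F_{p^n}/F_p) ≅ Z/nZ). The divisors of n = 3 are {1, 3}, giving 2 subfields: F_{787^1}, F_{787^3}.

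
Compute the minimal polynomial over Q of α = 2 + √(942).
m_α(x) = x^2 - 4x - 938

From α - 2 = √(942), squaring gives (α - 2)^2 = 942, i.e. α^2 - 4α + 4 = 942, so α^2 - 4α - 938 = 0. The discriminant of x^2 - 4x - 938 is (-4)^2 - 4·(-938) = 16 + 3752 = 3768, and 4·(942) is not a perfect square in Q since 942 is squarefree and ≠ 1. Hence x^2 - 4x - 938 is irreducible over Q and is the minimal polynomial of α.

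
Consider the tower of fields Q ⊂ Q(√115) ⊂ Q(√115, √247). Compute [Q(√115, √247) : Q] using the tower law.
[Q(√115, √247) : Q] = 4

[Q(√115):Q] = 2 (min poly x^2 - 115, irreducible since 115 is squarefree > 1). For the top step, suppose √247 ∈ Q(√115), say √247 = c + d√115 with c, d ∈ Q. Squaring: 247 = c^2 + 115d^2 + 2cd√115. Since √115 ∉ Q this forces 2cd = 0. If d = 0 then √247 = c ∈ Q, contradicting 247 squarefree > 1. If c = 0 then 247 = 115d^2, so 115·247 = (115d)^2 is a perfect square in Q — but 115·247 = 28405 is not a perfect square (since 115 and 247 are distinct squarefree integers). Contradiction. Hence √247 ∉ Q(√115), so x^2 - 247 stays irreducible over Q(√115) and [Q(√115, √247) : Q(√115)] = 2. By the tower law, [Q(√115, √247) : Q] = 2 · 2 = 4.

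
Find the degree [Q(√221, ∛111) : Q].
[Q(√221, ∛111) : Q] = 6

Let L = Q(√221, ∛111). Since Q(√221) ⊂ L and [Q(√221):Q] = 2, the tower law gives 2 | [L:Q]. Likewise Q(∛111) ⊂ L with [Q(∛111):Q] = 3 (because 111 is not a perfect cube), so 3 | [L:Q]. As gcd(2,3) = 1, [L:Q] is divisible by 6. Conversely L is generated over Q by √221 and ∛111, so [L:Q] ≤ 2·3 = 6. Therefore [Q(√221, ∛111) : Q] = 6.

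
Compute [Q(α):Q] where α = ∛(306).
[Q(α):Q] = 3

The minimal polynomial of α is x^3 - 306, irreducible over Q since 306 is not a perfect cube (so x^3 - 306 has no rational root). Hence [Q(α):Q] = deg(m_α) = 3.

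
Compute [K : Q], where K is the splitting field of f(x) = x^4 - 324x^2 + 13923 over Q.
[K : Q] = 4

Solving the quadratic in x^2: x^2 = (324 ± √(324^2 - 4·13923))/2 = (324 ± √49284)/2 = (324 ± 222)/2, giving x^2 = 273 or x^2 = 51. So f(x) = (x^2 - 273)(x^2 - 51) and the roots of f are ±√273, ±√51. Hence the splitting field is K = Q(√273, √51). Since 273 and 51 are distinct squarefree integers > 1, their product 13923 is not a perfect square, so √51 ∉ Q(√273). By the tower law [K:Q] = [Q(√273,√51):Q(√273)] · [Q(√273):Q] = 2 · 2 = 4.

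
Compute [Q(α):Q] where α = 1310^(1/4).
[Q(α):Q] = 4

α is a root of x^4 - 1310. By Eisenstein's criterion at the prime p = 2 (which divides the constant term 1310 but p^2 = 4 does not, since 1310 is squarefree), x^4 - 1310 is irreducible over Q. Hence [Q(α):Q] = 4.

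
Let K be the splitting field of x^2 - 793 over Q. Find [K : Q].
[K : Q] = 2

f(x) = x^2 - 793 factors as (x - √793)(x + √793). The splitting field is K = Q(√793). Since 793 is squarefree and > 1, it is not a perfect square, so x^2 - 793 is irreducible over Q and [Q(√793) : Q] = 2. Hence [K : Q] = 2.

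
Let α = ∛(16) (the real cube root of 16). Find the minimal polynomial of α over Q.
m_α(x) = x^3 - 16

α satisfies α^3 = 16, so x^3 - 16 annihilates α. By the rational root test, a rational root p/q (in lowest terms) of x^3 - 16 would satisfy p^3 = 16 q^3, forcing q = 1 and p^3 = 16; but 16 is not a perfect cube, contradiction. A monic cubic over Q with no rational root is irreducible (any nontrivial factorization would include a linear factor). Hence x^3 - 16 is the minimal polynomial of α, and in particular [Q(α):Q] = 3.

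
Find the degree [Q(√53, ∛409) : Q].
[Q(√53, ∛409) : Q] = 6

Let L = Q(√53, ∛409). Since Q(√53) ⊂ L and [Q(√53):Q] = 2, the tower law gives 2 | [L:Q]. Likewise Q(∛409) ⊂ L with [Q(∛409):Q] = 3 (because 409 is not a perfect cube), so 3 | [L:Q]. As gcd(2,3) = 1, [L:Q] is divisible by 6. Conversely L is generated over Q by √53 and ∛409, so [L:Q] ≤ 2·3 = 6. Therefore [Q(√53, ∛409) : Q] = 6.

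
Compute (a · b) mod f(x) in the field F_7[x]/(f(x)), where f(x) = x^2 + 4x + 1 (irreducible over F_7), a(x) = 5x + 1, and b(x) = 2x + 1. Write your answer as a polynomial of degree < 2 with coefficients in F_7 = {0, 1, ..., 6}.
a · b ≡ 2x + 5 (mod f(x))

Multiply in F_7[x]: a(x)·b(x) = (5x + 1)·(2x + 1) = 3x^2 + 1. This has degree ≥ 2, so divide by f(x) over F_7: 3x^2 + 1 = (3)·(x^2 + 4x + 1) + (2x + 5). Hence a·b ≡ 2x + 5 (mod f). (F_7[x]/(f) is a field with 7^2 = 49 elements since f is irreducible of degree 2.)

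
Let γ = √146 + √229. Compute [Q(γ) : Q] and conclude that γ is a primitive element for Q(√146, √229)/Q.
[Q(γ) : Q] = 4 (equivalently, Q(γ) = Q(√146, √229))

Obviously Q(γ) ⊆ Q(√146, √229), and [Q(√146, √229):Q] = 4 (since 146, 229 are distinct squarefree integers > 1 with 33434 not a perfect square). To show equality we compute the minimal polynomial of γ. From γ = √146 + √229: γ^2 = 146 + 2√(33434) + 229 = 375 + 2√(33434), so γ^2 - 375 = 2√(33434); squaring, (γ^2 - 375)^2 = 4·33434, i.e. γ^4 - 750γ^2 + 140625 - 133736 = 0, i.e. γ^4 - 750γ^2 + 6889 = 0. So γ is a root of x^4 - 750x^2 + 6889. This polynomial is irreducible over Q: it has no rational root (each ±√146 ± √229 is irrational), and any factorization into two quadratics over Q would force √(33434) ∈ Q (pairing opposite roots) or √146, √229 ∈ Q (other pairings), all impossible. Hence [Q(γ):Q] = 4 = [Q(√146, √229):Q], so Q(γ) = Q(√146, √229).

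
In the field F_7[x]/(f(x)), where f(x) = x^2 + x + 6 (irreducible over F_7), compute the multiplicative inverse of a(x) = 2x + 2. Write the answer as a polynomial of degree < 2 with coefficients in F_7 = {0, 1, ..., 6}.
a(x)^(-1) ≡ 4x (mod f(x))

Since f is irreducible over F_7, F_7[x]/(f) is a field and a(x) ≠ 0 has an inverse. Apply the extended Euclidean algorithm to f(x) and a(x) in F_7[x]: f(x) = (4x)·a(x) + (6). The last nonzero remainder is the constant 6 = gcd(f, a) in F_7. Back-substituting through the division chain expresses 6 = s(x)·a(x) + t(x)·f(x) with s(x) ≡ 3x (mod f), so (3x)·a(x) ≡ 6 (mod f). Multiplying by 6^(-1) ≡ 6 in F_7 gives a(x)^(-1) ≡ 6·(3x) ≡ 4x (mod f). Check: (2x + 2)·(4x) = x^2 + x ≡ 1 (mod x^2 + x + 6).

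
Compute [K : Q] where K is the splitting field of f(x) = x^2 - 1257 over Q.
[K : Q] = 2

f(x) = x^2 - 1257 factors as (x - √1257)(x + √1257). The splitting field is K = Q(√1257). Since 1257 is squarefree and > 1, it is not a perfect square, so x^2 - 1257 is irreducible over Q and [Q(√1257) : Q] = 2. Hence [K : Q] = 2.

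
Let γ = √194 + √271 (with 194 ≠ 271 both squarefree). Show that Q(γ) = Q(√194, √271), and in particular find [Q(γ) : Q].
[Q(γ) : Q] = 4 (equivalently, Q(γ) = Q(√194, √271))

Obviously Q(γ) ⊆ Q(√194, √271), and [Q(√194, √271):Q] = 4 (since 194, 271 are distinct squarefree integers > 1 with 52574 not a perfect square). To show equality we compute the minimal polynomial of γ. From γ = √194 + √271: γ^2 = 194 + 2√(52574) + 271 = 465 + 2√(52574), so γ^2 - 465 = 2√(52574); squaring, (γ^2 - 465)^2 = 4·52574, i.e. γ^4 - 930γ^2 + 216225 - 210296 = 0, i.e. γ^4 - 930γ^2 + 5929 = 0. So γ is a root of x^4 - 930x^2 + 5929. This polynomial is irreducible over Q: it has no rational root (each ±√194 ± √271 is irrational), and any factorization into two quadratics over Q would force √(52574) ∈ Q (pairing opposite roots) or √194, √271 ∈ Q (other pairings), all impossible. Hence [Q(γ):Q] = 4 = [Q(√194, √271):Q], so Q(γ) = Q(√194, √271).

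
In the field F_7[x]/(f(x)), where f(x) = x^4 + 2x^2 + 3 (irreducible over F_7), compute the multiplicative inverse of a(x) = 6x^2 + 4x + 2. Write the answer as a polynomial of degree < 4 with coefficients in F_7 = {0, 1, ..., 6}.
a(x)^(-1) ≡ 4x^3 + 6x^2 + 5x + 5 (mod f(x))

Since f is irreducible over F_7, F_7[x]/(f) is a field and a(x) ≠ 0 has an inverse. Apply the extended Euclidean algorithm to f(x) and a(x) in F_7[x]: f(x) = (6x^2 + 3x + 1)·a(x) + (4x + 1);  a(x) = (5x + 5)·(4x + 1) + (4). The last nonzero remainder is the constant 4 = gcd(f, a) in F_7. Back-substituting through the division chain expresses 4 = s(x)·a(x) + t(x)·f(x) with s(x) ≡ 2x^3 + 3x^2 + 6x + 6 (mod f), so (2x^3 + 3x^2 + 6x + 6)·a(x) ≡ 4 (mod f). Multiplying by 4^(-1) ≡ 2 in F_7 gives a(x)^(-1) ≡ 2·(2x^3 + 3x^2 + 6x + 6) ≡ 4x^3 + 6x^2 + 5x + 5 (mod f). Check: (6x^2 + 4x + 2)·(4x^3 + 6x^2 + 5x + 5) = 3x^5 + 3x^4 + 6x^3 + 6x^2 + 2x + 3 ≡ 1 (mod x^4 + 2x^2 + 3).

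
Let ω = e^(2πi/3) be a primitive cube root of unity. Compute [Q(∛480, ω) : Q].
[Q(∛480, ω) : Q] = 6

[Q(∛480):Q] = 3 (min poly x^3 - 480, irreducible since 480 is not a perfect cube). [Q(ω):Q] = 2 (min poly x^2 + x + 1). Since Q(∛480) ⊂ R and ω ∉ R, we have ω ∉ Q(∛480), so x^2 + x + 1 remains irreducible over Q(∛480) and [Q(∛480, ω) : Q(∛480)] = 2. By the tower law, [Q(∛480, ω) : Q] = 3 · 2 = 6. (In fact Q(∛480, ω) is the splitting field of x^3 - 480 over Q.)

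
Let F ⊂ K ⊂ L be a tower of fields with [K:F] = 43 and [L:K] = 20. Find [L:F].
[L:F] = 860

The tower law says that for any tower of field extensions F ⊂ K ⊂ L with finite degrees, [L:F] = [L:K] · [K:F]. Here this gives [L:F] = 20 · 43 = 860.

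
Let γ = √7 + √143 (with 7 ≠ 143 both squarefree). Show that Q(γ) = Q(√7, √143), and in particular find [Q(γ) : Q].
[Q(γ) : Q] = 4 (equivalently, Q(γ) = Q(√7, √143))

Obviously Q(γ) ⊆ Q(√7, √143), and [Q(√7, √143):Q] = 4 (since 7, 143 are distinct squarefree integers > 1 with 1001 not a perfect square). To show equality we compute the minimal polynomial of γ. From γ = √7 + √143: γ^2 = 7 + 2√(1001) + 143 = 150 + 2√(1001), so γ^2 - 150 = 2√(1001); squaring, (γ^2 - 150)^2 = 4·1001, i.e. γ^4 - 300γ^2 + 22500 - 4004 = 0, i.e. γ^4 - 300γ^2 + 18496 = 0. So γ is a root of x^4 - 300x^2 + 18496. This polynomial is irreducible over Q: it has no rational root (each ±√7 ± √143 is irrational), and any factorization into two quadratics over Q would force √(1001) ∈ Q (pairing opposite roots) or √7, √143 ∈ Q (other pairings), all impossible. Hence [Q(γ):Q] = 4 = [Q(√7, √143):Q], so Q(γ) = Q(√7, √143).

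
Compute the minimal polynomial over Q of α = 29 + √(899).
m_α(x) = x^2 - 58x - 58

From α - 29 = √(899), squaring gives (α - 29)^2 = 899, i.e. α^2 - 58α + 841 = 899, so α^2 - 58α - 58 = 0. The discriminant of x^2 - 58x - 58 is (-58)^2 - 4·(-58) = 3364 + 232 = 3596, and 4·(899) is not a perfect square in Q since 899 is squarefree and ≠ 1. Hence x^2 - 58x - 58 is irreducible over Q and is the minimal polynomial of α.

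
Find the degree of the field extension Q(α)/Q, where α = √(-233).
[Q(α):Q] = 2

[Q(α):Q] equals the degree of the minimal polynomial of α. Here α^2 = -233 and x^2 + 233 is irreducible (d = -233 is squarefree, ≠ 1, hence not a square), so deg(m_α) = 2. Thus [Q(α):Q] = 2.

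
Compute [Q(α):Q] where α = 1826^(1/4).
[Q(α):Q] = 4

α is a root of x^4 - 1826. By Eisenstein's criterion at the prime p = 2 (which divides the constant term 1826 but p^2 = 4 does not, since 1826 is squarefree), x^4 - 1826 is irreducible over Q. Hence [Q(α):Q] = 4.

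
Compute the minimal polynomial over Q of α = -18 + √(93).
m_α(x) = x^2 + 36x + 231

From α + 18 = √(93), squaring gives (α + 18)^2 = 93, i.e. α^2 + 36α + 324 = 93, so α^2 + 36α + 231 = 0. The discriminant of x^2 + 36x + 231 is (36)^2 - 4·(231) = 1296 - 924 = 372, and 4·(93) is not a perfect square in Q since 93 is squarefree and ≠ 1. Hence x^2 + 36x + 231 is irreducible over Q and is the minimal polynomial of α.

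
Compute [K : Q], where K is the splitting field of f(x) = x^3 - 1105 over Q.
[K : Q] = 6

The roots of x^3 - 1105 are ∛1105, ω∛1105, ω^2∛1105 where ω = e^(2πi/3) is a primitive cube root of unity, so K = Q(∛1105, ω). Now [Q(∛1105):Q] = 3 (since 1105 is not a perfect cube, x^3 - 1105 is irreducible) and [Q(ω):Q] = 2. Both 2 and 3 divide [K:Q], and [K:Q] ≤ 3·2 = 6, so [K:Q] = 6. (Equivalently: Q(∛1105) ⊂ R but ω ∉ R, so [K : Q(∛1105)] = 2.)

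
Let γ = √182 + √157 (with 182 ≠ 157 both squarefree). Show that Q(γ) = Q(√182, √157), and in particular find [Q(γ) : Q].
[Q(γ) : Q] = 4 (equivalently, Q(γ) = Q(√182, √157))

Obviously Q(γ) ⊆ Q(√182, √157), and [Q(√182, √157):Q] = 4 (since 182, 157 are distinct squarefree integers > 1 with 28574 not a perfect square). To show equality we compute the minimal polynomial of γ. From γ = √182 + √157: γ^2 = 182 + 2√(28574) + 157 = 339 + 2√(28574), so γ^2 - 339 = 2√(28574); squaring, (γ^2 - 339)^2 = 4·28574, i.e. γ^4 - 678γ^2 + 114921 - 114296 = 0, i.e. γ^4 - 678γ^2 + 625 = 0. So γ is a root of x^4 - 678x^2 + 625. This polynomial is irreducible over Q: it has no rational root (each ±√182 ± √157 is irrational), and any factorization into two quadratics over Q would force √(28574) ∈ Q (pairing opposite roots) or √182, √157 ∈ Q (other pairings), all impossible. Hence [Q(γ):Q] = 4 = [Q(√182, √157):Q], so Q(γ) = Q(√182, √157).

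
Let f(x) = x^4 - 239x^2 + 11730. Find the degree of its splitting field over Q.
[K : Q] = 4

Solving the quadratic in x^2: x^2 = (239 ± √(239^2 - 4·11730))/2 = (239 ± √10201)/2 = (239 ± 101)/2, giving x^2 = 69 or x^2 = 170. So f(x) = (x^2 - 69)(x^2 - 170) and the roots of f are ±√69, ±√170. Hence the splitting field is K = Q(√69, √170). Since 69 and 170 are distinct squarefree integers > 1, their product 11730 is not a perfect square, so √170 ∉ Q(√69). By the tower law [K:Q] = [Q(√69,√170):Q(√69)] · [Q(√69):Q] = 2 · 2 = 4.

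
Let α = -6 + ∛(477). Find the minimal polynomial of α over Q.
m_α(x) = x^3 + 18x^2 + 108x - 261

Set β = α + 6 = ∛(477), so β^3 = 477. Then (α + 6)^3 - 477 = 0, i.e. α is a root of g(x) = (x + 6)^3 - 477 = x^3 + 18x^2 + 108x - 261. Since g(x) = h(x + 6) where h(x) = x^3 - 477, and h is irreducible over Q (because 477 is not a perfect cube, so h has no rational root, and a monic cubic with no rational root is irreducible), g is also irreducible (irreducibility is preserved under the substitution x → x + 6). Hence m_α(x) = x^3 + 18x^2 + 108x - 261.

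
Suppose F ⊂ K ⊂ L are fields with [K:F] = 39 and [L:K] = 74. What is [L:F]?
[L:F] = 2886

The tower law says that for any tower of field extensions F ⊂ K ⊂ L with finite degrees, [L:F] = [L:K] · [K:F]. Here this gives [L:F] = 74 · 39 = 2886.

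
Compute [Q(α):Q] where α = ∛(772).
[Q(α):Q] = 3

The minimal polynomial of α is x^3 - 772, irreducible over Q since 772 is not a perfect cube (so x^3 - 772 has no rational root). Hence [Q(α):Q] = deg(m_α) = 3.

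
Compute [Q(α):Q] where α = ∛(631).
[Q(α):Q] = 3

The minimal polynomial of α is x^3 - 631, irreducible over Q since 631 is not a perfect cube (so x^3 - 631 has no rational root). Hence [Q(α):Q] = deg(m_α) = 3.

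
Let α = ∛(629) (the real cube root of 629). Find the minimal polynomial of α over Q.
m_α(x) = x^3 - 629

α satisfies α^3 = 629, so x^3 - 629 annihilates α. By the rational root test, a rational root p/q (in lowest terms) of x^3 - 629 would satisfy p^3 = 629 q^3, forcing q = 1 and p^3 = 629; but 629 is not a perfect cube, contradiction. A monic cubic over Q with no rational root is irreducible (any nontrivial factorization would include a linear factor). Hence x^3 - 629 is the minimal polynomial of α, and in particular [Q(α):Q] = 3.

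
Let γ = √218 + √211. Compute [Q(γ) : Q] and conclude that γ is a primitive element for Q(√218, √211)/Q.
[Q(γ) : Q] = 4 (equivalently, Q(γ) = Q(√218, √211))

Obviously Q(γ) ⊆ Q(√218, √211), and [Q(√218, √211):Q] = 4 (since 218, 211 are distinct squarefree integers > 1 with 45998 not a perfect square). To show equality we compute the minimal polynomial of γ. From γ = √218 + √211: γ^2 = 218 + 2√(45998) + 211 = 429 + 2√(45998), so γ^2 - 429 = 2√(45998); squaring, (γ^2 - 429)^2 = 4·45998, i.e. γ^4 - 858γ^2 + 184041 - 183992 = 0, i.e. γ^4 - 858γ^2 + 49 = 0. So γ is a root of x^4 - 858x^2 + 49. This polynomial is irreducible over Q: it has no rational root (each ±√218 ± √211 is irrational), and any factorization into two quadratics over Q would force √(45998) ∈ Q (pairing opposite roots) or √218, √211 ∈ Q (other pairings), all impossible. Hence [Q(γ):Q] = 4 = [Q(√218, √211):Q], so Q(γ) = Q(√218, √211).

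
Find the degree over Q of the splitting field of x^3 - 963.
[K : Q] = 6

The roots of x^3 - 963 are ∛963, ω∛963, ω^2∛963 where ω = e^(2πi/3) is a primitive cube root of unity, so K = Q(∛963, ω). Now [Q(∛963):Q] = 3 (since 963 is not a perfect cube, x^3 - 963 is irreducible) and [Q(ω):Q] = 2. Both 2 and 3 divide [K:Q], and [K:Q] ≤ 3·2 = 6, so [K:Q] = 6. (Equivalently: Q(∛963) ⊂ R but ω ∉ R, so [K : Q(∛963)] = 2.)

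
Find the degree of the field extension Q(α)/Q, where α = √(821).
[Q(α):Q] = 2

[Q(α):Q] equals the degree of the minimal polynomial of α. Here α^2 = 821 and x^2 - 821 is irreducible (d = 821 is squarefree, ≠ 1, hence not a square), so deg(m_α) = 2. Thus [Q(α):Q] = 2.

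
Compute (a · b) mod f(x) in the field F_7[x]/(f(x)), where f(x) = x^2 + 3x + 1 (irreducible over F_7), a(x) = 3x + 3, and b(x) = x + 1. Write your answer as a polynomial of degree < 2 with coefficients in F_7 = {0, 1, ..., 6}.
a · b ≡ 4x (mod f(x))

Multiply in F_7[x]: a(x)·b(x) = (3x + 3)·(x + 1) = 3x^2 + 6x + 3. This has degree ≥ 2, so divide by f(x) over F_7: 3x^2 + 6x + 3 = (3)·(x^2 + 3x + 1) + (4x). Hence a·b ≡ 4x (mod f). (F_7[x]/(f) is a field with 7^2 = 49 elements since f is irreducible of degree 2.)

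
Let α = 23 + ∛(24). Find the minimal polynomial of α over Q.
m_α(x) = x^3 - 69x^2 + 1587x - 12191

Set β = α - 23 = ∛(24), so β^3 = 24. Then (α - 23)^3 - 24 = 0, i.e. α is a root of g(x) = (x - 23)^3 - 24 = x^3 - 69x^2 + 1587x - 12191. Since g(x) = h(x - 23) where h(x) = x^3 - 24, and h is irreducible over Q (because 24 is not a perfect cube, so h has no rational root, and a monic cubic with no rational root is irreducible), g is also irreducible (irreducibility is preserved under the substitution x → x - 23). Hence m_α(x) = x^3 - 69x^2 + 1587x - 12191.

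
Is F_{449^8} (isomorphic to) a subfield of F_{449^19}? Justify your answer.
No: F_{449^8} is not a subfield of F_{449^19}

F_{p^m} embeds in F_{p^n} iff m | n. Here 8 ∤ 19 (since 19 = 2·8 + 3 with remainder 3 ≠ 0), so F_{449^8} is not a subfield of F_{449^19}. Equivalently: if it were, the tower law would give 8 = [F_{449^8}:F_449] dividing [F_{449^19}:F_449] = 19, contradiction.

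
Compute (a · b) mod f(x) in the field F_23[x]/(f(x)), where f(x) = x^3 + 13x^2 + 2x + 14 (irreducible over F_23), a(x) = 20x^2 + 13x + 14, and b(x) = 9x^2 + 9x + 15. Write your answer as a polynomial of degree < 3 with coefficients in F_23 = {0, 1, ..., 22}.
a · b ≡ 16x^2 + x + 16 (mod f(x))

Multiply in F_23[x]: a(x)·b(x) = (20x^2 + 13x + 14)·(9x^2 + 9x + 15) = 19x^4 + 21x^3 + 14x^2 + 22x + 3. This has degree ≥ 3, so divide by f(x) over F_23: 19x^4 + 21x^3 + 14x^2 + 22x + 3 = (19x + 4)·(x^3 + 13x^2 + 2x + 14) + (16x^2 + x + 16). Hence a·b ≡ 16x^2 + x + 16 (mod f). (F_23[x]/(f) is a field with 23^3 = 12167 elements since f is irreducible of degree 3.)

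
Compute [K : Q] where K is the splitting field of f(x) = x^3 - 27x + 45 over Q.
[K : Q] = 6

By the rational root test, any rational root of the monic integer polynomial f(x) = x^3 - 27x + 45 must be an integer dividing the constant term 45, i.e. one of ±{1, 3, 5, 9, 15, 45}. Evaluating: f(1) = 19, f(-1) = 71, f(3) = -9, f(-3) = 99, f(5) = 35, f(-5) = 55, f(9) = 531, f(-9) = -441, f(15) = 3015, f(-15) = -2925, f(45) = 89955, f(-45) = -89865; none is 0, so f has no rational root and is therefore irreducible over Q (a cubic with no linear factor over a field is irreducible). For an irreducible cubic, the Galois group is A_3 or S_3 according as the discriminant disc(f) = -4a^3 - 27b^2 = -4·(-27)^3 - 27·(45)^2 = 24057 is or is not a square in Q. Here disc(f) = 24057 is not a perfect square in Q, so the Galois group of f over Q is not contained in A_3 and must be all of S_3. The splitting field has degree |S_3| = 6 over Q, so [K : Q] = 6.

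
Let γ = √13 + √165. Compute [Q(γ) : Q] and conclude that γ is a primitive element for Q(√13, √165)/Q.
[Q(γ) : Q] = 4 (equivalently, Q(γ) = Q(√13, √165))

Obviously Q(γ) ⊆ Q(√13, √165), and [Q(√13, √165):Q] = 4 (since 13, 165 are distinct squarefree integers > 1 with 2145 not a perfect square). To show equality we compute the minimal polynomial of γ. From γ = √13 + √165: γ^2 = 13 + 2√(2145) + 165 = 178 + 2√(2145), so γ^2 - 178 = 2√(2145); squaring, (γ^2 - 178)^2 = 4·2145, i.e. γ^4 - 356γ^2 + 31684 - 8580 = 0, i.e. γ^4 - 356γ^2 + 23104 = 0. So γ is a root of x^4 - 356x^2 + 23104. This polynomial is irreducible over Q: it has no rational root (each ±√13 ± √165 is irrational), and any factorization into two quadratics over Q would force √(2145) ∈ Q (pairing opposite roots) or √13, √165 ∈ Q (other pairings), all impossible. Hence [Q(γ):Q] = 4 = [Q(√13, √165):Q], so Q(γ) = Q(√13, √165).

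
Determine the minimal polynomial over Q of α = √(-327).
m_α(x) = x^2 + 327

α satisfies α^2 + 327 = 0, so x^2 + 327 annihilates α. Since d = -327 is squarefree and ≠ 1, it is not a perfect square in Q, so x^2 + 327 has no rational root and is therefore irreducible over Q (a degree-2 polynomial over a field is irreducible iff it has no root). Hence m_α(x) = x^2 + 327.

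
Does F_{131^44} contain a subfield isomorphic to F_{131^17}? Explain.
No: F_{131^17} is not a subfield of F_{131^44}

F_{p^m} embeds in F_{p^n} iff m | n. Here 17 ∤ 44 (since 44 = 2·17 + 10 with remainder 10 ≠ 0), so F_{131^17} is not a subfield of F_{131^44}. Equivalently: if it were, the tower law would give 17 = [F_{131^17}:F_131] dividing [F_{131^44}:F_131] = 44, contradiction.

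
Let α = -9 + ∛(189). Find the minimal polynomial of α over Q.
m_α(x) = x^3 + 27x^2 + 243x + 540

Set β = α + 9 = ∛(189), so β^3 = 189. Then (α + 9)^3 - 189 = 0, i.e. α is a root of g(x) = (x + 9)^3 - 189 = x^3 + 27x^2 + 243x + 540. Since g(x) = h(x + 9) where h(x) = x^3 - 189, and h is irreducible over Q (because 189 is not a perfect cube, so h has no rational root, and a monic cubic with no rational root is irreducible), g is also irreducible (irreducibility is preserved under the substitution x → x + 9). Hence m_α(x) = x^3 + 27x^2 + 243x + 540.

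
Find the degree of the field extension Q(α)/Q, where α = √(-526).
[Q(α):Q] = 2

[Q(α):Q] equals the degree of the minimal polynomial of α. Here α^2 = -526 and x^2 + 526 is irreducible (d = -526 is squarefree, ≠ 1, hence not a square), so deg(m_α) = 2. Thus [Q(α):Q] = 2.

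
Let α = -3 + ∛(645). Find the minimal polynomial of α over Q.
m_α(x) = x^3 + 9x^2 + 27x - 618

Set β = α + 3 = ∛(645), so β^3 = 645. Then (α + 3)^3 - 645 = 0, i.e. α is a root of g(x) = (x + 3)^3 - 645 = x^3 + 9x^2 + 27x - 618. Since g(x) = h(x + 3) where h(x) = x^3 - 645, and h is irreducible over Q (because 645 is not a perfect cube, so h has no rational root, and a monic cubic with no rational root is irreducible), g is also irreducible (irreducibility is preserved under the substitution x → x + 3). Hence m_α(x) = x^3 + 9x^2 + 27x - 618.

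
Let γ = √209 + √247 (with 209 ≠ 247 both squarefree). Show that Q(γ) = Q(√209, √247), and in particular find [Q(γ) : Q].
[Q(γ) : Q] = 4 (equivalently, Q(γ) = Q(√209, √247))

Obviously Q(γ) ⊆ Q(√209, √247), and [Q(√209, √247):Q] = 4 (since 209, 247 are distinct squarefree integers > 1 with 51623 not a perfect square). To show equality we compute the minimal polynomial of γ. From γ = √209 + √247: γ^2 = 209 + 2√(51623) + 247 = 456 + 2√(51623), so γ^2 - 456 = 2√(51623); squaring, (γ^2 - 456)^2 = 4·51623, i.e. γ^4 - 912γ^2 + 207936 - 206492 = 0, i.e. γ^4 - 912γ^2 + 1444 = 0. So γ is a root of x^4 - 912x^2 + 1444. This polynomial is irreducible over Q: it has no rational root (each ±√209 ± √247 is irrational), and any factorization into two quadratics over Q would force √(51623) ∈ Q (pairing opposite roots) or √209, √247 ∈ Q (other pairings), all impossible. Hence [Q(γ):Q] = 4 = [Q(√209, √247):Q], so Q(γ) = Q(√209, √247).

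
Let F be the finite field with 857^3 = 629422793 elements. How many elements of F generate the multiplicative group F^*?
There are φ(629422792) = 311769744 primitive elements

F_q^* is cyclic of order q - 1 = 629422792. A cyclic group of order m has exactly φ(m) generators. Here m = 629422792 = 2^3 · 107 · 735307, so the number of primitive elements is φ(629422792) = 311769744.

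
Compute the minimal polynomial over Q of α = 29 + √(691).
m_α(x) = x^2 - 58x + 150

From α - 29 = √(691), squaring gives (α - 29)^2 = 691, i.e. α^2 - 58α + 841 = 691, so α^2 - 58α + 150 = 0. The discriminant of x^2 - 58x + 150 is (-58)^2 - 4·(150) = 3364 - 600 = 2764, and 4·(691) is not a perfect square in Q since 691 is squarefree and ≠ 1. Hence x^2 - 58x + 150 is irreducible over Q and is the minimal polynomial of α.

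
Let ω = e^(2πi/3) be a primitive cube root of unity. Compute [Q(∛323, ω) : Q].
[Q(∛323, ω) : Q] = 6

[Q(∛323):Q] = 3 (min poly x^3 - 323, irreducible since 323 is not a perfect cube). [Q(ω):Q] = 2 (min poly x^2 + x + 1). Since Q(∛323) ⊂ R and ω ∉ R, we have ω ∉ Q(∛323), so x^2 + x + 1 remains irreducible over Q(∛323) and [Q(∛323, ω) : Q(∛323)] = 2. By the tower law, [Q(∛323, ω) : Q] = 3 · 2 = 6. (In fact Q(∛323, ω) is the splitting field of x^3 - 323 over Q.)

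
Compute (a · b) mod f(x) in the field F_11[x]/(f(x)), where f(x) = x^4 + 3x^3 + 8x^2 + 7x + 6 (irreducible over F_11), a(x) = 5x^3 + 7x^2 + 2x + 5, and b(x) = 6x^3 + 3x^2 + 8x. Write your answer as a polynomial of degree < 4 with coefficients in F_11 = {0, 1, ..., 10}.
a · b ≡ 9x^3 + 10x^2 + 10x + 1 (mod f(x))

Multiply in F_11[x]: a(x)·b(x) = (5x^3 + 7x^2 + 2x + 5)·(6x^3 + 3x^2 + 8x) = 8x^6 + 2x^5 + 7x^4 + 4x^3 + 9x^2 + 7x. This has degree ≥ 4, so divide by f(x) over F_11: 8x^6 + 2x^5 + 7x^4 + 4x^3 + 9x^2 + 7x = (8x^2 + 9)·(x^4 + 3x^3 + 8x^2 + 7x + 6) + (9x^3 + 10x^2 + 10x + 1). Hence a·b ≡ 9x^3 + 10x^2 + 10x + 1 (mod f). (F_11[x]/(f) is a field with 11^4 = 14641 elements since f is irreducible of degree 4.)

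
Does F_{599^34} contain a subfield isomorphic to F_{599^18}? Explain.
No: F_{599^18} is not a subfield of F_{599^34}

F_{p^m} embeds in F_{p^n} iff m | n. Here 18 ∤ 34 (since 34 = 1·18 + 16 with remainder 16 ≠ 0), so F_{599^18} is not a subfield of F_{599^34}. Equivalently: if it were, the tower law would give 18 = [F_{599^18}:F_599] dividing [F_{599^34}:F_599] = 34, contradiction.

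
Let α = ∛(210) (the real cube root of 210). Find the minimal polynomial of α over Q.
m_α(x) = x^3 - 210

α satisfies α^3 = 210, so x^3 - 210 annihilates α. By the rational root test, a rational root p/q (in lowest terms) of x^3 - 210 would satisfy p^3 = 210 q^3, forcing q = 1 and p^3 = 210; but 210 is not a perfect cube, contradiction. A monic cubic over Q with no rational root is irreducible (any nontrivial factorization would include a linear factor). Hence x^3 - 210 is the minimal polynomial of α, and in particular [Q(α):Q] = 3.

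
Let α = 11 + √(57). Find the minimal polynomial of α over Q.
m_α(x) = x^2 - 22x + 64

From α - 11 = √(57), squaring gives (α - 11)^2 = 57, i.e. α^2 - 22α + 121 = 57, so α^2 - 22α + 64 = 0. The discriminant of x^2 - 22x + 64 is (-22)^2 - 4·(64) = 484 - 256 = 228, and 4·(57) is not a perfect square in Q since 57 is squarefree and ≠ 1. Hence x^2 - 22x + 64 is irreducible over Q and is the minimal polynomial of α.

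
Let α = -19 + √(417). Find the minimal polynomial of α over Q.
m_α(x) = x^2 + 38x - 56

From α + 19 = √(417), squaring gives (α + 19)^2 = 417, i.e. α^2 + 38α + 361 = 417, so α^2 + 38α - 56 = 0. The discriminant of x^2 + 38x - 56 is (38)^2 - 4·(-56) = 1444 + 224 = 1668, and 4·(417) is not a perfect square in Q since 417 is squarefree and ≠ 1. Hence x^2 + 38x - 56 is irreducible over Q and is the minimal polynomial of α.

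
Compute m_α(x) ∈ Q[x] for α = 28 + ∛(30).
m_α(x) = x^3 - 84x^2 + 2352x - 21982

Set β = α - 28 = ∛(30), so β^3 = 30. Then (α - 28)^3 - 30 = 0, i.e. α is a root of g(x) = (x - 28)^3 - 30 = x^3 - 84x^2 + 2352x - 21982. Since g(x) = h(x - 28) where h(x) = x^3 - 30, and h is irreducible over Q (because 30 is not a perfect cube, so h has no rational root, and a monic cubic with no rational root is irreducible), g is also irreducible (irreducibility is preserved under the substitution x → x - 28). Hence m_α(x) = x^3 - 84x^2 + 2352x - 21982.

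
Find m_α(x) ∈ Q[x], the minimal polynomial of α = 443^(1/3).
m_α(x) = x^3 - 443

α satisfies α^3 = 443, so x^3 - 443 annihilates α. By the rational root test, a rational root p/q (in lowest terms) of x^3 - 443 would satisfy p^3 = 443 q^3, forcing q = 1 and p^3 = 443; but 443 is not a perfect cube, contradiction. A monic cubic over Q with no rational root is irreducible (any nontrivial factorization would include a linear factor). Hence x^3 - 443 is the minimal polynomial of α, and in particular [Q(α):Q] = 3.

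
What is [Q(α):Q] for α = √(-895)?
[Q(α):Q] = 2

[Q(α):Q] equals the degree of the minimal polynomial of α. Here α^2 = -895 and x^2 + 895 is irreducible (d = -895 is squarefree, ≠ 1, hence not a square), so deg(m_α) = 2. Thus [Q(α):Q] = 2.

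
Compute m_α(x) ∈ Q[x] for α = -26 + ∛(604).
m_α(x) = x^3 + 78x^2 + 2028x + 16972

Set β = α + 26 = ∛(604), so β^3 = 604. Then (α + 26)^3 - 604 = 0, i.e. α is a root of g(x) = (x + 26)^3 - 604 = x^3 + 78x^2 + 2028x + 16972. Since g(x) = h(x + 26) where h(x) = x^3 - 604, and h is irreducible over Q (because 604 is not a perfect cube, so h has no rational root, and a monic cubic with no rational root is irreducible), g is also irreducible (irreducibility is preserved under the substitution x → x + 26). Hence m_α(x) = x^3 + 78x^2 + 2028x + 16972.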